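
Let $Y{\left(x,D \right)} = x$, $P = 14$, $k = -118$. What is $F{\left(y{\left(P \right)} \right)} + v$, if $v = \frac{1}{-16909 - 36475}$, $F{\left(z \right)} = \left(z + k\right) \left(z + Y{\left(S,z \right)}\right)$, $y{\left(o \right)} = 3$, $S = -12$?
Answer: $\frac{55252439}{53384} \approx 1035.0$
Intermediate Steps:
$F{\left(z \right)} = \left(-118 + z\right) \left(-12 + z\right)$ ($F{\left(z \right)} = \left(z - 118\right) \left(z - 12\right) = \left(-118 + z\right) \left(-12 + z\right)$)
$v = - \frac{1}{53384}$ ($v = \frac{1}{-53384} = - \frac{1}{53384} \approx -1.8732 \cdot 10^{-5}$)
$F{\left(y{\left(P \right)} \right)} + v = \left(1416 + 3^{2} - 390\right) - \frac{1}{53384} = \left(1416 + 9 - 390\right) - \frac{1}{53384} = 1035 - \frac{1}{53384} = \frac{55252439}{53384}$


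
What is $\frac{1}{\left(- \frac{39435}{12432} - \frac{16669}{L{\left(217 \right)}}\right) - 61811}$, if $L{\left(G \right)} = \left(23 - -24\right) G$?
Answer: $- \frac{862544}{53318852943} \approx -1.6177 \cdot 10^{-5}$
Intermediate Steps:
$L{\left(G \right)} = 47 G$ ($L{\left(G \right)} = \left(23 + 24\right) G = 47 G$)
$\frac{1}{\left(- \frac{39435}{12432} - \frac{16669}{L{\left(217 \right)}}\right) - 61811} = \frac{1}{\left(- \frac{39435}{12432} - \frac{16669}{47 \cdot 217}\right) - 61811} = \frac{1}{\left(\left(-39435\right) \frac{1}{12432} - \frac{16669}{10199}\right) - 61811} = \frac{1}{\left(- \frac{13145}{4144} - \frac{16669}{10199}\right) - 61811} = \frac{1}{- \frac{4145759}{862544} - 61811} = \frac{1}{- \frac{53318852943}{862544}} = - \frac{862544}{53318852943}$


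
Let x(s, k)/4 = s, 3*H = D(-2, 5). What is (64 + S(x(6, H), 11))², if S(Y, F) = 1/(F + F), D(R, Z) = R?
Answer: 1985281/484 ≈ 4101.8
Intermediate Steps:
H = -⅔ (H = (⅓)*(-2) = -⅔ ≈ -0.66667)
x(s, k) = 4*s
S(Y, F) = 1/(2*F)
(64 + S(x(6, H), 11))² = (64 + (½)/11)² = (64 + (½)*(1/11))² = (64 + 1/22)² = (1409/22)² = 1985281/484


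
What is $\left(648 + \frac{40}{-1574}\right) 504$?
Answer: $\frac{257017824}{787} \approx 3.2658 \cdot 10^{5}$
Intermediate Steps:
$\left(648 + \frac{40}{-1574}\right) 504 = \left(648 + 40 \left(- \frac{1}{1574}\right)\right) 504 = \left(648 - \frac{20}{787}\right) 504 = \frac{509956}{787} \cdot 504 = \frac{257017824}{787}$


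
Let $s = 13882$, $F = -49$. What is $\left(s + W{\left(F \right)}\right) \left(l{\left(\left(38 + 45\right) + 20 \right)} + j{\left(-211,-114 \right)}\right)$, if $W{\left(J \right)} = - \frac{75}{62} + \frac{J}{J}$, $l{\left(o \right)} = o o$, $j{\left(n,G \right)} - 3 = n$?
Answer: $\frac{8951839071}{62} \approx 1.4438 \cdot 10^{8}$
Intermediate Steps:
$j{\left(n,G \right)} = 3 + n$
$l{\left(o \right)} = o^{2}$
$W{\left(J \right)} = - \frac{13}{62}$ ($W{\left(J \right)} = \left(-75\right) \frac{1}{62} + 1 = - \frac{75}{62} + 1 = - \frac{13}{62}$)
$\left(s + W{\left(F \right)}\right) \left(l{\left(\left(38 + 45\right) + 20 \right)} + j{\left(-211,-114 \right)}\right) = \left(13882 - \frac{13}{62}\right) \left(\left(\left(38 + 45\right) + 20\right)^{2} + \left(3 - 211\right)\right) = \frac{860671 \left(\left(83 + 20\right)^{2} - 208\right)}{62} = \frac{860671 \left(103^{2} - 208\right)}{62} = \frac{860671 \left(10609 - 208\right)}{62} = \frac{860671}{62} \cdot 10401 = \frac{8951839071}{62}$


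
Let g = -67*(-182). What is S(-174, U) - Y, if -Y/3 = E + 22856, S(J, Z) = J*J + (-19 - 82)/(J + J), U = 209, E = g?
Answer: 47128349/348 ≈ 1.3543e+5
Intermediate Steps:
g = 12194
E = 12194
S(J, Z) = J**2 - 101/(2*J) (S(J, Z) = J**2 - 101*1/(2*J) = J**2 - 101/(2*J))
Y = -105150 (Y = -3*(12194 + 22856) = -3*35050 = -105150)
S(-174, U) - Y = (-101/2 + (-174)**3)/(-174) - 1*(-105150) = -(-101/2 - 5268024)/174 + 105150 = -1/174*(-10536149/2) + 105150 = 10536149/348 + 105150 = 47128349/348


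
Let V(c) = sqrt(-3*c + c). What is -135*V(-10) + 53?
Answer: 53 - 270*sqrt(5) ≈ -550.74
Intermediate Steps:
V(c) = sqrt(2)*sqrt(-c) (V(c) = sqrt(-2*c) = sqrt(2)*sqrt(-c))
-135*V(-10) + 53 = -135*sqrt(2)*sqrt(-1*(-10)) + 53 = -135*sqrt(2)*sqrt(10) + 53 = -270*sqrt(5) + 53 = 53 - 270*sqrt(5)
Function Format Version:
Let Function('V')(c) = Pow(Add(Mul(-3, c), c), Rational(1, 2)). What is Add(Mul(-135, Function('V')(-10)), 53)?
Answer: Add(53, Mul(-270, Pow(5, Rational(1, 2)))) ≈ -550.74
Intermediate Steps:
Function('V')(c) = Mul(Pow(2, Rational(1, 2)), Pow(Mul(-1, c), Rational(1, 2))) (Function('V')(c) = Pow(Mul(-2, c), Rational(1, 2)) = Mul(Pow(2, Rational(1, 2)), Pow(Mul(-1, c), Rational(1, 2))))
Add(Mul(-135, Function('V')(-10)), 53) = Add(Mul(-135, Mul(Pow(2, Rational(1, 2)), Pow(Mul(-1, -10), Rational(1, 2)))), 53) = Add(Mul(-135, Mul(Pow(2, Rational(1, 2)), Pow(10, Rational(1, 2)))), 53) = Add(Mul(-135, Mul(2, Pow(5, Rational(1, 2)))), 53) = Add(Mul(-270, Pow(5, Rational(1, 2))), 53) = Add(53, Mul(-270, Pow(5, Rational(1, 2))))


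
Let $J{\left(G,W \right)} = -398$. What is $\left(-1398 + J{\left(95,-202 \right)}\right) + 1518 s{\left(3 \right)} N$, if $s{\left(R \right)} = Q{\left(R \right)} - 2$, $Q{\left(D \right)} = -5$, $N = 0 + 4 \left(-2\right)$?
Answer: $83212$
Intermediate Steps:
$N = -8$ ($N = 0 - 8 = -8$)
$s{\left(R \right)} = -7$ ($s{\left(R \right)} = -5 - 2 = -7$)
$\left(-1398 + J{\left(95,-202 \right)}\right) + 1518 s{\left(3 \right)} N = \left(-1398 - 398\right) + 1518 \left(\left(-7\right) \left(-8\right)\right) = -1796 + 1518 \cdot 56 = -1796 + 85008 = 83212$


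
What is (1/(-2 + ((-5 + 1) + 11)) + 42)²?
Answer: 44521/25 ≈ 1780.8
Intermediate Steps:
(1/(-2 + ((-5 + 1) + 11)) + 42)² = (1/(-2 + (-4 + 11)) + 42)² = (1/(-2 + 7) + 42)² = (1/5 + 42)² = (⅕ + 42)² = (211/5)² = 44521/25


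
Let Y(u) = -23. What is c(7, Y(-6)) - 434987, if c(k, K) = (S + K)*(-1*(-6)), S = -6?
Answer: -435161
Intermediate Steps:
c(k, K) = -36 + 6*K (c(k, K) = (-6 + K)*(-1*(-6)) = (-6 + K)*6 = -36 + 6*K)
c(7, Y(-6)) - 434987 = (-36 + 6*(-23)) - 434987 = (-36 - 138) - 434987 = -174 - 434987 = -435161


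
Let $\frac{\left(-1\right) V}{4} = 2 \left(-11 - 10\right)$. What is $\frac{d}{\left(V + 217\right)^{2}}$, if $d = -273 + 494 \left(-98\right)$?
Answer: $- \frac{1391}{4235} \approx -0.32845$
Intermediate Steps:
$V = 168$ ($V = - 4 \cdot 2 \left(-11 - 10\right) = - 4 \cdot 2 \left(-21\right) = \left(-4\right) \left(-42\right) = 168$)
$d = -48685$ ($d = -273 - 48412 = -48685$)
$\frac{d}{\left(V + 217\right)^{2}} = - \frac{48685}{\left(168 + 217\right)^{2}} = - \frac{48685}{385^{2}} = - \frac{48685}{148225} = \left(-48685\right) \frac{1}{148225} = - \frac{1391}{4235}$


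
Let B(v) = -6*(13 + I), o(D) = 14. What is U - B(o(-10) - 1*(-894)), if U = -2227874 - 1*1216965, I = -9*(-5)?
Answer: -3444491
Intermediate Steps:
I = 45
B(v) = -348 (B(v) = -6*(13 + 45) = -6*58 = -348)
U = -3444839 (U = -2227874 - 1216965 = -3444839)
U - B(o(-10) - 1*(-894)) = -3444839 - 1*(-348) = -3444839 + 348 = -3444491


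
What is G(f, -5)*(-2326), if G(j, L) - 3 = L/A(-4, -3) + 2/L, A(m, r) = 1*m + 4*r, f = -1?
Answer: -270979/40 ≈ -6774.5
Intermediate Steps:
A(m, r) = m + 4*r
G(j, L) = 3 + 2/L - L/16 (G(j, L) = 3 + (L/(-4 + 4*(-3)) + 2/L) = 3 + (L/(-4 - 12) + 2/L) = 3 + (L/(-16) + 2/L) = 3 + (L*(-1/16) + 2/L) = 3 + (-L/16 + 2/L) = 3 + (2/L - L/16) = 3 + 2/L - L/16)
G(f, -5)*(-2326) = (3 + 2/(-5) - 1/16*(-5))*(-2326) = (3 + 2*(-⅕) + 5/16)*(-2326) = (3 - ⅖ + 5/16)*(-2326) = (233/80)*(-2326) = -270979/40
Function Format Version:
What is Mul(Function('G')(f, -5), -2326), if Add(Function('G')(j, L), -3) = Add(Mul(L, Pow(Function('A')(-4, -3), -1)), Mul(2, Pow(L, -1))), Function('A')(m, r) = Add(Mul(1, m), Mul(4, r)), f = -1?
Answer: Rational(-270979, 40) ≈ -6774.5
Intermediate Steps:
Function('A')(m, r) = Add(m, Mul(4, r))
Function('G')(j, L) = Add(3, Mul(2, Pow(L, -1)), Mul(Rational(-1, 16), L)) (Function('G')(j, L) = Add(3, Add(Mul(L, Pow(Add(-4, Mul(4, -3)), -1)), Mul(2, Pow(L, -1)))) = Add(3, Add(Mul(L, Pow(Add(-4, -12), -1)), Mul(2, Pow(L, -1)))) = Add(3, Add(Mul(L, Pow(-16, -1)), Mul(2, Pow(L, -1)))) = Add(3, Add(Mul(L, Rational(-1, 16)), Mul(2, Pow(L, -1)))) = Add(3, Add(Mul(Rational(-1, 16), L), Mul(2, Pow(L, -1)))) = Add(3, Add(Mul(2, Pow(L, -1)), Mul(Rational(-1, 16), L))) = Add(3, Mul(2, Pow(L, -1)), Mul(Rational(-1, 16), L)))
Mul(Function('G')(f, -5), -2326) = Mul(Add(3, Mul(2, Pow(-5, -1)), Mul(Rational(-1, 16), -5)), -2326) = Mul(Add(3, Mul(2, Rational(-1, 5)), Rational(5, 16)), -2326) = Mul(Add(3, Rational(-2, 5), Rational(5, 16)), -2326) = Mul(Rational(233, 80), -2326) = Rational(-270979, 40)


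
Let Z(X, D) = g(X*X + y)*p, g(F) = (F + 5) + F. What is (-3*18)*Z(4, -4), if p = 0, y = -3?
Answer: 0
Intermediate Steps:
g(F) = 5 + 2*F (g(F) = (5 + F) + F = 5 + 2*F)
Z(X, D) = 0 (Z(X, D) = (5 + 2*(X*X - 3))*0 = (5 + 2*(X² - 3))*0 = (5 + 2*(-3 + X²))*0 = (5 + (-6 + 2*X²))*0 = (-1 + 2*X²)*0 = 0)
(-3*18)*Z(4, -4) = -3*18*0 = -54*0 = 0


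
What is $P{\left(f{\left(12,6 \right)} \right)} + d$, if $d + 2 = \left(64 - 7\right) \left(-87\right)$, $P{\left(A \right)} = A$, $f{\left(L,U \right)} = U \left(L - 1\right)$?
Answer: $-4895$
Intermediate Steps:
$f{\left(L,U \right)} = U \left(-1 + L\right)$
$d = -4961$ ($d = -2 + \left(64 - 7\right) \left(-87\right) = -2 + 57 \left(-87\right) = -2 - 4959 = -4961$)
$P{\left(f{\left(12,6 \right)} \right)} + d = 6 \left(-1 + 12\right) - 4961 = 6 \cdot 11 - 4961 = 66 - 4961 = -4895$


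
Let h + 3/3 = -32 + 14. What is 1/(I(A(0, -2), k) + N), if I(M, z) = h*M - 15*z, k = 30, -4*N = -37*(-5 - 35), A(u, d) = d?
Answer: -1/782 ≈ -0.0012788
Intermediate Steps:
N = -370 (N = -(-37)*(-5 - 35)/4 = -(-37)*(-40)/4 = -¼*1480 = -370)
h = -19 (h = -1 + (-32 + 14) = -1 - 18 = -19)
I(M, z) = -19*M - 15*z
1/(I(A(0, -2), k) + N) = 1/((-19*(-2) - 15*30) - 370) = 1/((38 - 450) - 370) = 1/(-412 - 370) = 1/(-782) = -1/782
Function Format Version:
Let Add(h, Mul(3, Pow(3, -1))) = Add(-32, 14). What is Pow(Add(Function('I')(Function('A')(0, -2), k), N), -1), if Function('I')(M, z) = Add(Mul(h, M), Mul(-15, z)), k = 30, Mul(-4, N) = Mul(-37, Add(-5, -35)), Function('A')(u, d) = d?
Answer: Rational(-1, 782) ≈ -0.0012788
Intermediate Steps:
N = -370 (N = Mul(Rational(-1, 4), Mul(-37, Add(-5, -35))) = Mul(Rational(-1, 4), Mul(-37, -40)) = Mul(Rational(-1, 4), 1480) = -370)
h = -19 (h = Add(-1, Add(-32, 14)) = Add(-1, -18) = -19)
Function('I')(M, z) = Add(Mul(-19, M), Mul(-15, z))
Pow(Add(Function('I')(Function('A')(0, -2), k), N), -1) = Pow(Add(Add(Mul(-19, -2), Mul(-15, 30)), -370), -1) = Pow(Add(Add(38, -450), -370), -1) = Pow(Add(-412, -370), -1) = Pow(-782, -1) = Rational(-1, 782)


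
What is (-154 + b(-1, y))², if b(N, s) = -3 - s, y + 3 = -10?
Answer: 20736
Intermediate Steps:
y = -13 (y = -3 - 10 = -13)
(-154 + b(-1, y))² = (-154 + (-3 - 1*(-13)))² = (-154 + (-3 + 13))² = (-154 + 10)² = (-144)² = 20736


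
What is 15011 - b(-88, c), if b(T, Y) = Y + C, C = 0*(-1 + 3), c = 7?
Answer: 15004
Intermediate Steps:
C = 0 (C = 0*2 = 0)
b(T, Y) = Y (b(T, Y) = Y + 0 = Y)
15011 - b(-88, c) = 15011 - 1*7 = 15011 - 7 = 15004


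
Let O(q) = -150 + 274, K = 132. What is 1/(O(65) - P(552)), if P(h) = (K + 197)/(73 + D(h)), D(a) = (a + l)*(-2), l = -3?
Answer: 1025/127429 ≈ 0.0080437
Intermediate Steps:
D(a) = 6 - 2*a (D(a) = (a - 3)*(-2) = (-3 + a)*(-2) = 6 - 2*a)
O(q) = 124
P(h) = 329/(79 - 2*h) (P(h) = (132 + 197)/(73 + (6 - 2*h)) = 329/(79 - 2*h))
1/(O(65) - P(552)) = 1/(124 - (-329)/(-79 + 2*552)) = 1/(124 - (-329)/(-79 + 1104)) = 1/(124 - (-329)/1025) = 1/(124 - 1*(-329/1025)) = 1/(124 + 329/1025) = 1/(127429/1025) = 1025/127429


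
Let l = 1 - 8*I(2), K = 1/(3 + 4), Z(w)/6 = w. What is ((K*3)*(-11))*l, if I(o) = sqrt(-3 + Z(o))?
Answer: 759/7 ≈ 108.43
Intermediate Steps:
Z(w) = 6*w
K = 1/7 ≈ 0.14286
I(o) = sqrt(-3 + 6*o)
l = -23 (l = 1 - 8*sqrt(-3 + 6*2) = 1 - 8*sqrt(-3 + 12) = 1 - 8*sqrt(9) = 1 - 8*3 = 1 - 24 = -23)
((K*3)*(-11))*l = (((1/7)*3)*(-11))*(-23) = ((3/7)*(-11))*(-23) = -33/7*(-23) = 759/7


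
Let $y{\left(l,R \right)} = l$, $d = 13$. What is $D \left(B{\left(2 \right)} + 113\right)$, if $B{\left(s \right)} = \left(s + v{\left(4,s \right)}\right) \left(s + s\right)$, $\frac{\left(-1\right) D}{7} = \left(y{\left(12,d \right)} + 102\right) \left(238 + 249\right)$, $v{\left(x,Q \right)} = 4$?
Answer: $-53241762$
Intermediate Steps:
$D = -388626$ ($D = - 7 \left(12 + 102\right) \left(238 + 249\right) = - 7 \cdot 114 \cdot 487 = \left(-7\right) 55518 = -388626$)
$B{\left(s \right)} = 2 s \left(4 + s\right)$ ($B{\left(s \right)} = \left(s + 4\right) \left(s + s\right) = \left(4 + s\right) 2 s = 2 s \left(4 + s\right)$)
$D \left(B{\left(2 \right)} + 113\right) = - 388626 \left(2 \cdot 2 \left(4 + 2\right) + 113\right) = - 388626 \left(2 \cdot 2 \cdot 6 + 113\right) = - 388626 \left(24 + 113\right) = \left(-388626\right) 137 = -53241762$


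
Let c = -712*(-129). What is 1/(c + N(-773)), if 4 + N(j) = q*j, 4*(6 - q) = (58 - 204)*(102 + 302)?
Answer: -1/11311452 ≈ -8.8406e-8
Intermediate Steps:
c = 91848
q = 14752 (q = 6 - (58 - 204)*(102 + 302)/4 = 6 - (-73)*404/2 = 6 - ¼*(-58984) = 6 + 14746 = 14752)
N(j) = -4 + 14752*j
1/(c + N(-773)) = 1/(91848 + (-4 + 14752*(-773))) = 1/(91848 + (-4 - 11403296)) = 1/(91848 - 11403300) = 1/(-11311452) = -1/11311452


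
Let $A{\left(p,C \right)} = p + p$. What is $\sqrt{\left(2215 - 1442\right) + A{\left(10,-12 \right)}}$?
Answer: $\sqrt{793} \approx 28.16$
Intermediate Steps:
$A{\left(p,C \right)} = 2 p$
$\sqrt{\left(2215 - 1442\right) + A{\left(10,-12 \right)}} = \sqrt{\left(2215 - 1442\right) + 2 \cdot 10} = \sqrt{773 + 20} = \sqrt{793}$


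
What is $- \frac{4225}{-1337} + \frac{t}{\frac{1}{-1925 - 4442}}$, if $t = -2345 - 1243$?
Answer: $\frac{30543496477}{1337} \approx 2.2845 \cdot 10^{7}$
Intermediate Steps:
$t = -3588$
$- \frac{4225}{-1337} + \frac{t}{\frac{1}{-1925 - 4442}} = - \frac{4225}{-1337} - \frac{3588}{\frac{1}{-1925 - 4442}} = \left(-4225\right) \left(- \frac{1}{1337}\right) - \frac{3588}{\frac{1}{-6367}} = \frac{4225}{1337} - \frac{3588}{- \frac{1}{6367}} = \frac{4225}{1337} - -22844796 = \frac{4225}{1337} + 22844796 = \frac{30543496477}{1337}$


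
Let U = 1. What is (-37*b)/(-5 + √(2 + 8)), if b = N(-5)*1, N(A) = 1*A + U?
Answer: -148/3 - 148*√10/15 ≈ -80.534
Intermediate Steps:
N(A) = 1 + A (N(A) = 1*A + 1 = A + 1 = 1 + A)
b = -4 (b = (1 - 5)*1 = -4*1 = -4)
(-37*b)/(-5 + √(2 + 8)) = (-37*(-4))/(-5 + √(2 + 8)) = 148/(-5 + √10)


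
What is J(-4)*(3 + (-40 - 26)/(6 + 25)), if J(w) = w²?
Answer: 432/31 ≈ 13.935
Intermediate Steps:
J(-4)*(3 + (-40 - 26)/(6 + 25)) = (-4)²*(3 + (-40 - 26)/(6 + 25)) = 16*(3 - 66/31) = 16*(27/31) = 432/31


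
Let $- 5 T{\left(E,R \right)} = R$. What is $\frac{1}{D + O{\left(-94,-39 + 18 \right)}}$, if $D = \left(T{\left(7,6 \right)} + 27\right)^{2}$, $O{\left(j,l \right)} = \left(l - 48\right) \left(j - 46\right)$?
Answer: $\frac{25}{258141} \approx 9.6846 \cdot 10^{-5}$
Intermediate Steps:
$T{\left(E,R \right)} = - \frac{R}{5}$
$O{\left(j,l \right)} = \left(-48 + l\right) \left(-46 + j\right)$
$D = \frac{16641}{25}$ ($D = \left(\left(- \frac{1}{5}\right) 6 + 27\right)^{2} = \left(- \frac{6}{5} + 27\right)^{2} = \left(\frac{129}{5}\right)^{2} = \frac{16641}{25} \approx 665.64$)
$\frac{1}{D + O{\left(-94,-39 + 18 \right)}} = \frac{1}{\frac{16641}{25} - \left(-6720 + 140 \left(-39 + 18\right)\right)} = \frac{1}{\frac{16641}{25} + \left(2208 + 4512 - -966 - -1974\right)} = \frac{1}{\frac{16641}{25} + \left(2208 + 4512 + 966 + 1974\right)} = \frac{1}{\frac{16641}{25} + 9660} = \frac{1}{\frac{258141}{25}} = \frac{25}{258141}$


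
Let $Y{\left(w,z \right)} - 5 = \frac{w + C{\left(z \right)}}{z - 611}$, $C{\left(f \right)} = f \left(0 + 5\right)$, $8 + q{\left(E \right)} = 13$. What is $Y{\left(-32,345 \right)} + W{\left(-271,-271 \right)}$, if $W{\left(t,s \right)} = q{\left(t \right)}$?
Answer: $\frac{967}{266} \approx 3.6353$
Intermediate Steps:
$q{\left(E \right)} = 5$ ($q{\left(E \right)} = -8 + 13 = 5$)
$C{\left(f \right)} = 5 f$ ($C{\left(f \right)} = f 5 = 5 f$)
$W{\left(t,s \right)} = 5$
$Y{\left(w,z \right)} = 5 + \frac{w + 5 z}{-611 + z}$ ($Y{\left(w,z \right)} = 5 + \frac{w + 5 z}{z - 611} = 5 + \frac{w + 5 z}{-611 + z}$)
$Y{\left(-32,345 \right)} + W{\left(-271,-271 \right)} = \frac{-3055 - 32 + 10 \cdot 345}{-611 + 345} + 5 = \frac{-3055 - 32 + 3450}{-266} + 5 = \left(- \frac{1}{266}\right) 363 + 5 = - \frac{363}{266} + 5 = \frac{967}{266}$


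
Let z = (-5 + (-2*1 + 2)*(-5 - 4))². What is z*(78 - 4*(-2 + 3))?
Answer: 1850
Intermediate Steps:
z = 25 (z = (-5 + (-2 + 2)*(-9))² = (-5 + 0*(-9))² = (-5 + 0)² = (-5)² = 25)
z*(78 - 4*(-2 + 3)) = 25*(78 - 4*(-2 + 3)) = 25*(78 - 4*1) = 25*(78 - 4) = 25*74 = 1850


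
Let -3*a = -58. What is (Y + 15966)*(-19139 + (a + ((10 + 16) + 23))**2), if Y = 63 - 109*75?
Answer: -340931668/3 ≈ -1.1364e+8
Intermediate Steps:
a = 58/3 (a = -1/3*(-58) = 58/3 ≈ 19.333)
Y = -8112 (Y = 63 - 8175 = -8112)
(Y + 15966)*(-19139 + (a + ((10 + 16) + 23))**2) = (-8112 + 15966)*(-19139 + (58/3 + ((10 + 16) + 23))**2) = 7854*(-19139 + (58/3 + (26 + 23))**2) = 7854*(-19139 + (58/3 + 49)**2) = 7854*(-19139 + (205/3)**2) = 7854*(-19139 + 42025/9) = 7854*(-130226/9) = -340931668/3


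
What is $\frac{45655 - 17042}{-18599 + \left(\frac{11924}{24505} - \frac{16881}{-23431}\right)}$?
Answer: $- \frac{16428916629515}{10678418546196} \approx -1.5385$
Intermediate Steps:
$\frac{45655 - 17042}{-18599 + \left(\frac{11924}{24505} - \frac{16881}{-23431}\right)} = \frac{28613}{-18599 + \left(11924 \cdot \frac{1}{24505} - - \frac{16881}{23431}\right)} = \frac{28613}{-18599 + \left(\frac{11924}{24505} + \frac{16881}{23431}\right)} = \frac{28613}{-18599 + \frac{693060149}{574176655}} = \frac{28613}{- \frac{10678418546196}{574176655}} = 28613 \left(- \frac{574176655}{10678418546196}\right) = - \frac{16428916629515}{10678418546196}$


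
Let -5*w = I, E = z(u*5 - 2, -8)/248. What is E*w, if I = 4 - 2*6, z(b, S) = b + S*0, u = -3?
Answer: -17/155 ≈ -0.10968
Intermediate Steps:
z(b, S) = b (z(b, S) = b + 0 = b)
E = -17/248 (E = (-3*5 - 2)/248 = (-15 - 2)*(1/248) = -17*1/248 = -17/248 ≈ -0.068548)
I = -8 (I = 4 - 12 = -8)
w = 8/5 (w = -1/5*(-8) = 8/5 ≈ 1.6000)
E*w = -17/248*8/5 = -17/155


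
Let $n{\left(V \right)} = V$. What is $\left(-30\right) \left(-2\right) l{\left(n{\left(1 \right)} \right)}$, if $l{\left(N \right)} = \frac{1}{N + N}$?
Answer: $30$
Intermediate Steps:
$l{\left(N \right)} = \frac{1}{2 N}$
$\left(-30\right) \left(-2\right) l{\left(n{\left(1 \right)} \right)} = \left(-30\right) \left(-2\right) \frac{1}{2 \cdot 1} = 60 \cdot \frac{1}{2} \cdot 1 = 60 \cdot \frac{1}{2} = 30$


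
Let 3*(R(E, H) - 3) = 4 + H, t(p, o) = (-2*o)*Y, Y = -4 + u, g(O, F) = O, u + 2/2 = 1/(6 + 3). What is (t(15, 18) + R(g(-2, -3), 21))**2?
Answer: 315844/9 ≈ 35094.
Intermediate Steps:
u = -8/9 (u = -1 + 1/(6 + 3) = -1 + 1/9 = -8/9 ≈ -0.88889)
Y = -44/9 (Y = -4 - 8/9 = -44/9 ≈ -4.8889)
t(p, o) = 88*o/9 (t(p, o) = -2*o*(-44/9) = 88*o/9)
R(E, H) = 13/3 + H/3 (R(E, H) = 3 + (4 + H)/3 = 3 + (4/3 + H/3) = 13/3 + H/3)
(t(15, 18) + R(g(-2, -3), 21))**2 = ((88/9)*18 + (13/3 + (1/3)*21))**2 = (176 + (13/3 + 7))**2 = (176 + 34/3)**2 = (562/3)**2 = 315844/9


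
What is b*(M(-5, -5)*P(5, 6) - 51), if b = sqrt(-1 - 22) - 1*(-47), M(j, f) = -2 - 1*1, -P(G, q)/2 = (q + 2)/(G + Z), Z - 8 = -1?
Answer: -2209 - 47*I*sqrt(23) ≈ -2209.0 - 225.4*I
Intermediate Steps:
Z = 7 (Z = 8 - 1 = 7)
P(G, q) = -2*(2 + q)/(7 + G) (P(G, q) = -2*(q + 2)/(G + 7) = -2*(2 + q)/(7 + G))
M(j, f) = -3 (M(j, f) = -2 - 1 = -3)
b = 47 + I*sqrt(23) (b = sqrt(-23) + 47 = I*sqrt(23) + 47 = 47 + I*sqrt(23) ≈ 47.0 + 4.7958*I)
b*(M(-5, -5)*P(5, 6) - 51) = (47 + I*sqrt(23))*(-6*(-2 - 1*6)/(7 + 5) - 51) = (47 + I*sqrt(23))*(-6*(-2 - 6)/12 - 51) = (47 + I*sqrt(23))*(-6*(-8)/12 - 51) = (47 + I*sqrt(23))*(-3*(-4/3) - 51) = (47 + I*sqrt(23))*(4 - 51) = (47 + I*sqrt(23))*(-47) = -2209 - 47*I*sqrt(23)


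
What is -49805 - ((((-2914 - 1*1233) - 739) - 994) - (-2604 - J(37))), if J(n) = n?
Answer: -46566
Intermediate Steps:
-49805 - ((((-2914 - 1*1233) - 739) - 994) - (-2604 - J(37))) = -49805 - ((((-2914 - 1*1233) - 739) - 994) - (-2604 - 1*37)) = -49805 - ((((-2914 - 1233) - 739) - 994) - (-2604 - 37)) = -49805 - (((-4147 - 739) - 994) - 1*(-2641)) = -49805 - ((-4886 - 994) + 2641) = -49805 - (-5880 + 2641) = -49805 - 1*(-3239) = -49805 + 3239 = -46566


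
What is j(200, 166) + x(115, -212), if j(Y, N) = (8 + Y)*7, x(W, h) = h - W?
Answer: 1129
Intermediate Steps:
j(Y, N) = 56 + 7*Y
j(200, 166) + x(115, -212) = (56 + 7*200) + (-212 - 1*115) = (56 + 1400) + (-212 - 115) = 1456 - 327 = 1129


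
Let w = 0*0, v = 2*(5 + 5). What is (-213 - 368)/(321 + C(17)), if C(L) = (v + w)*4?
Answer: -581/401 ≈ -1.4489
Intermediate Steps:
v = 20 (v = 2*10 = 20)
w = 0
C(L) = 80 (C(L) = (20 + 0)*4 = 20*4 = 80)
(-213 - 368)/(321 + C(17)) = (-213 - 368)/(321 + 80) = -581/401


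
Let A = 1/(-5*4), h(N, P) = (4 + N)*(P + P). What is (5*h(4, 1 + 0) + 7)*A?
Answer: -87/20 ≈ -4.3500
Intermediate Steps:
h(N, P) = 2*P*(4 + N) (h(N, P) = (4 + N)*(2*P) = 2*P*(4 + N))
A = -1/20 (A = 1/(-20) = -1/20 ≈ -0.050000)
(5*h(4, 1 + 0) + 7)*A = (5*(2*(1 + 0)*(4 + 4)) + 7)*(-1/20) = (5*(2*1*8) + 7)*(-1/20) = (5*16 + 7)*(-1/20) = (80 + 7)*(-1/20) = 87*(-1/20) = -87/20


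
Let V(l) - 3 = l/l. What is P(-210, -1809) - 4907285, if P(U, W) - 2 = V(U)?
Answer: -4907279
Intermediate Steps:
V(l) = 4 (V(l) = 3 + l/l = 3 + 1 = 4)
P(U, W) = 6 (P(U, W) = 2 + 4 = 6)
P(-210, -1809) - 4907285 = 6 - 4907285 = -4907279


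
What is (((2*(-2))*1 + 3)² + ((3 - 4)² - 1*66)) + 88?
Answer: 24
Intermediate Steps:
(((2*(-2))*1 + 3)² + ((3 - 4)² - 1*66)) + 88 = ((-4*1 + 3)² + ((-1)² - 66)) + 88 = ((-4 + 3)² + (1 - 66)) + 88 = ((-1)² - 65) + 88 = (1 - 65) + 88 = -64 + 88 = 24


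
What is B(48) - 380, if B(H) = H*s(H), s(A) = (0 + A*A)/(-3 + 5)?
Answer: 54916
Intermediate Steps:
s(A) = A²/2 (s(A) = (0 + A²)/2 = A²*(½) = A²/2)
B(H) = H³/2 (B(H) = H*(H²/2) = H³/2)
B(48) - 380 = (½)*48³ - 380 = (½)*110592 - 380 = 55296 - 380 = 54916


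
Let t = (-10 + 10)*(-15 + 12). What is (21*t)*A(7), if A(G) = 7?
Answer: 0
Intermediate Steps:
t = 0 (t = 0*(-3) = 0)
(21*t)*A(7) = (21*0)*7 = 0*7 = 0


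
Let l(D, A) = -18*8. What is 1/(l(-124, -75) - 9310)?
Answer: -1/9454 ≈ -0.00010578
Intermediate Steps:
l(D, A) = -144
1/(l(-124, -75) - 9310) = 1/(-144 - 9310) = 1/(-9454) = -1/9454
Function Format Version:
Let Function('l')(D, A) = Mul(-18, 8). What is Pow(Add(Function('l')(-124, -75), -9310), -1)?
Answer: Rational(-1, 9454) ≈ -0.00010578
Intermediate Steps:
Function('l')(D, A) = -144
Pow(Add(Function('l')(-124, -75), -9310), -1) = Pow(Add(-144, -9310), -1) = Pow(-9454, -1) = Rational(-1, 9454)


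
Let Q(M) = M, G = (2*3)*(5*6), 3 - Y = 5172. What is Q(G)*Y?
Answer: -930420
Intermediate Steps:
Y = -5169 (Y = 3 - 1*5172 = 3 - 5172 = -5169)
G = 180 (G = 6*30 = 180)
Q(G)*Y = 180*(-5169) = -930420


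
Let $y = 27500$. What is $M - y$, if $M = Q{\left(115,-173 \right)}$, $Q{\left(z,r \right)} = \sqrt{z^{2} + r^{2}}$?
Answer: $-27500 + \sqrt{43154} \approx -27292.0$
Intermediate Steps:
$Q{\left(z,r \right)} = \sqrt{r^{2} + z^{2}}$
$M = \sqrt{43154}$ ($M = \sqrt{\left(-173\right)^{2} + 115^{2}} = \sqrt{29929 + 13225} = \sqrt{43154} \approx 207.74$)
$M - y = \sqrt{43154} - 27500 = -27500 + \sqrt{43154}$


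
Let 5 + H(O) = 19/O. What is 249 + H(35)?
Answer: 8559/35 ≈ 244.54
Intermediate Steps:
H(O) = -5 + 19/O
249 + H(35) = 249 + (-5 + 19/35) = 249 - 156/35 = 8559/35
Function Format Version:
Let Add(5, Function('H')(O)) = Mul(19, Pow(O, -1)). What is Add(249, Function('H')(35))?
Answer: Rational(8559, 35) ≈ 244.54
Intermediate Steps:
Function('H')(O) = Add(-5, Mul(19, Pow(O, -1)))
Add(249, Function('H')(35)) = Add(249, Add(-5, Mul(19, Pow(35, -1)))) = Add(249, Add(-5, Mul(19, Rational(1, 35)))) = Add(249, Add(-5, Rational(19, 35))) = Add(249, Rational(-156, 35)) = Rational(8559, 35)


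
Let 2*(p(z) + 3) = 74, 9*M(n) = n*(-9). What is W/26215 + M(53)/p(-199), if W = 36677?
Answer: -142377/891310 ≈ -0.15974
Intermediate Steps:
M(n) = -n (M(n) = (n*(-9))/9 = (-9*n)/9 = -n)
p(z) = 34 (p(z) = -3 + (½)*74 = -3 + 37 = 34)
W/26215 + M(53)/p(-199) = 36677/26215 - 1*53/34 = 36677*(1/26215) - 53*1/34 = 36677/26215 - 53/34 = -142377/891310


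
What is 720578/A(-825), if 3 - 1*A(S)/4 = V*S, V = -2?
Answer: -360289/3294 ≈ -109.38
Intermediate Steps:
A(S) = 12 + 8*S (A(S) = 12 - (-8)*S = 12 + 8*S)
720578/A(-825) = 720578/(12 + 8*(-825)) = 720578/(12 - 6600) = 720578/(-6588) = 720578*(-1/6588) = -360289/3294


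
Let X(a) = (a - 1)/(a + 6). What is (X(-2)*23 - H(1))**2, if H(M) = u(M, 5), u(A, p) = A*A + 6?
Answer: 9409/16 ≈ 588.06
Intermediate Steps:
u(A, p) = 6 + A**2 (u(A, p) = A**2 + 6 = 6 + A**2)
H(M) = 6 + M**2
X(a) = (-1 + a)/(6 + a)
(X(-2)*23 - H(1))**2 = (((-1 - 2)/(6 - 2))*23 - (6 + 1**2))**2 = ((-3/4)*23 - (6 + 1))**2 = (((1/4)*(-3))*23 - 1*7)**2 = (-3/4*23 - 7)**2 = (-69/4 - 7)**2 = (-97/4)**2 = 9409/16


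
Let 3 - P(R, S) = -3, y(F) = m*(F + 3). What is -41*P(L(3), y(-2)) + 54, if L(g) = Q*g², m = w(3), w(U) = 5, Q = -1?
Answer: -192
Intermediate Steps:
m = 5
y(F) = 15 + 5*F (y(F) = 5*(F + 3) = 5*(3 + F) = 15 + 5*F)
L(g) = -g²
P(R, S) = 6 (P(R, S) = 3 - 1*(-3) = 3 + 3 = 6)
-41*P(L(3), y(-2)) + 54 = -41*6 + 54 = -246 + 54 = -192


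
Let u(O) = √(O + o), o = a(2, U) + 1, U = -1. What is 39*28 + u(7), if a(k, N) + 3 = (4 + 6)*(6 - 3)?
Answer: 1092 + √35 ≈ 1097.9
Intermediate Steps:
a(k, N) = 27 (a(k, N) = -3 + (4 + 6)*(6 - 3) = -3 + 10*3 = -3 + 30 = 27)
o = 28 (o = 27 + 1 = 28)
u(O) = √(28 + O) (u(O) = √(O + 28) = √(28 + O))
39*28 + u(7) = 39*28 + √(28 + 7) = 1092 + √35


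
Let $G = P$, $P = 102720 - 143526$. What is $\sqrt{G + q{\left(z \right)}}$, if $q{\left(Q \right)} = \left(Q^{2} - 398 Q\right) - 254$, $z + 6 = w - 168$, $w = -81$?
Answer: $\sqrt{125455} \approx 354.2$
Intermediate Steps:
$P = -40806$
$G = -40806$
$z = -255$ ($z = -6 - 249 = -255$)
$q{\left(Q \right)} = -254 + Q^{2} - 398 Q$
$\sqrt{G + q{\left(z \right)}} = \sqrt{-40806 - \left(-101236 - 65025\right)} = \sqrt{-40806 + \left(-254 + 65025 + 101490\right)} = \sqrt{-40806 + 166261} = \sqrt{125455}$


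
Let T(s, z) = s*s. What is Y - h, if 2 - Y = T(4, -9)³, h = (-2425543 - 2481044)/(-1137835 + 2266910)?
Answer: -4617526463/1129075 ≈ -4089.7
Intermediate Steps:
T(s, z) = s²
h = -4906587/1129075 ≈ -4.3457
Y = -4094 (Y = 2 - (4²)³ = 2 - 1*16³ = 2 - 1*4096 = 2 - 4096 = -4094)
Y - h = -4094 - 1*(-4906587/1129075) = -4094 + 4906587/1129075 = -4617526463/1129075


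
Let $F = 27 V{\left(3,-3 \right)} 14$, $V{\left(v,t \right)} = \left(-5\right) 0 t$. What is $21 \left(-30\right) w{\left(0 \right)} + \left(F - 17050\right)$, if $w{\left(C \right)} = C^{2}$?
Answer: $-17050$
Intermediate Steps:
$V{\left(v,t \right)} = 0$ ($V{\left(v,t \right)} = 0 t = 0$)
$F = 0$ ($F = 27 \cdot 0 \cdot 14 = 0 \cdot 14 = 0$)
$21 \left(-30\right) w{\left(0 \right)} + \left(F - 17050\right) = 21 \left(-30\right) 0^{2} + \left(0 - 17050\right) = \left(-630\right) 0 + \left(0 - 17050\right) = 0 - 17050 = -17050$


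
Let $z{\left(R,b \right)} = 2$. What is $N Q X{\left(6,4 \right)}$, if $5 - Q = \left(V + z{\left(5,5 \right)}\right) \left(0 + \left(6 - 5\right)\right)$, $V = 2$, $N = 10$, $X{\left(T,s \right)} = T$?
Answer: $60$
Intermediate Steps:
$Q = 1$ ($Q = 5 - \left(2 + 2\right) \left(0 + \left(6 - 5\right)\right) = 5 - 4 \left(0 + 1\right) = 5 - 4 \cdot 1 = 5 - 4 = 1$)
$N Q X{\left(6,4 \right)} = 10 \cdot 1 \cdot 6 = 10 \cdot 6 = 60$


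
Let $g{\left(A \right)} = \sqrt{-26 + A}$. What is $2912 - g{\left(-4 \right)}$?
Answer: $2912 - i \sqrt{30} \approx 2912.0 - 5.4772 i$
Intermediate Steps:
$2912 - g{\left(-4 \right)} = 2912 - \sqrt{-26 - 4} = 2912 - \sqrt{-30} = 2912 - i \sqrt{30}$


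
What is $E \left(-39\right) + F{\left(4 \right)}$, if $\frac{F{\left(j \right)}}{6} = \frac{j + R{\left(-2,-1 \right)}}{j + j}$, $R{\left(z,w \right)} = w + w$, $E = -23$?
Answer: $\frac{1797}{2} \approx 898.5$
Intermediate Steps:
$R{\left(z,w \right)} = 2 w$
$F{\left(j \right)} = \frac{3 \left(-2 + j\right)}{j}$ ($F{\left(j \right)} = 6 \frac{j + 2 \left(-1\right)}{j + j} = 6 \frac{j - 2}{2 j} = 6 \left(-2 + j\right) \frac{1}{2 j} = 6 \frac{-2 + j}{2 j} = \frac{3 \left(-2 + j\right)}{j}$)
$E \left(-39\right) + F{\left(4 \right)} = \left(-23\right) \left(-39\right) + \left(3 - \frac{6}{4}\right) = 897 + \left(3 - \frac{3}{2}\right) = 897 + \frac{3}{2} = \frac{1797}{2}$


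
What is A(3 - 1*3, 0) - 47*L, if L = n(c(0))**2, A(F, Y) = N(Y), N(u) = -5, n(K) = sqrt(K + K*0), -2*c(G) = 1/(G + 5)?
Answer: -3/10 ≈ -0.30000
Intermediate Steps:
c(G) = -1/(2*(5 + G)) (c(G) = -1/(2*(G + 5)) = -1/(2*(5 + G)))
n(K) = sqrt(K) (n(K) = sqrt(K + 0) = sqrt(K))
A(F, Y) = -5
L = -1/10 (L = (sqrt(-1/(10 + 2*0)))**2 = (sqrt(-1/(10 + 0)))**2 = (sqrt(-1/10))**2 = (I*sqrt(10)/10)**2 = -1/10 ≈ -0.10000)
A(3 - 1*3, 0) - 47*L = -5 - 47*(-1/10) = -5 + 47/10 = -3/10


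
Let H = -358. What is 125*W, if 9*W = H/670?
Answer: -4475/603 ≈ -7.4212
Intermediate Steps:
W = -179/3015 (W = (-358/670)/9 = (-358*1/670)/9 = (⅑)*(-179/335) = -179/3015 ≈ -0.059370)
125*W = 125*(-179/3015) = -4475/603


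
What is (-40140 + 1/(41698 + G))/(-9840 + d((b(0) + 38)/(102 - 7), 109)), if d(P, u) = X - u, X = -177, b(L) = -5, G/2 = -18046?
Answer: 225024839/56766356 ≈ 3.9641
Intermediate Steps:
G = -36092 (G = 2*(-18046) = -36092)
d(P, u) = -177 - u
(-40140 + 1/(41698 + G))/(-9840 + d((b(0) + 38)/(102 - 7), 109)) = (-40140 + 1/(41698 - 36092))/(-9840 + (-177 - 1*109)) = (-40140 + 1/5606)/(-9840 + (-177 - 109)) = (-40140 + 1/5606)/(-9840 - 286) = -225024839/5606/(-10126) = -225024839/5606*(-1/10126) = 225024839/56766356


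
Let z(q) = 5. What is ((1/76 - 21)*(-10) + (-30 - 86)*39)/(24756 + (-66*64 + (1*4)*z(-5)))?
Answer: -163937/780976 ≈ -0.20991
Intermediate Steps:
((1/76 - 21)*(-10) + (-30 - 86)*39)/(24756 + (-66*64 + (1*4)*z(-5))) = ((1/76 - 21)*(-10) + (-30 - 86)*39)/(24756 + (-66*64 + (1*4)*5)) = ((1/76 - 21)*(-10) - 116*39)/(24756 + (-4224 + 4*5)) = (-1595/76*(-10) - 4524)/(24756 + (-4224 + 20)) = (7975/38 - 4524)/(24756 - 4204) = -163937/38/20552 = -163937/38*1/20552 = -163937/780976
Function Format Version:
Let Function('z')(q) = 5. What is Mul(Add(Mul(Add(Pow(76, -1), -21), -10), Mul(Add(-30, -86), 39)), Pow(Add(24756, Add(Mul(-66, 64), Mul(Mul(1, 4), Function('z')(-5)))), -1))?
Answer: Rational(-163937, 780976) ≈ -0.20991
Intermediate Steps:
Mul(Add(Mul(Add(Pow(76, -1), -21), -10), Mul(Add(-30, -86), 39)), Pow(Add(24756, Add(Mul(-66, 64), Mul(Mul(1, 4), Function('z')(-5)))), -1)) = Mul(Add(Mul(Add(Pow(76, -1), -21), -10), Mul(Add(-30, -86), 39)), Pow(Add(24756, Add(Mul(-66, 64), Mul(Mul(1, 4), 5))), -1)) = Mul(Add(Mul(Add(Rational(1, 76), -21), -10), Mul(-116, 39)), Pow(Add(24756, Add(-4224, Mul(4, 5))), -1)) = Mul(Add(Mul(Rational(-1595, 76), -10), -4524), Pow(Add(24756, Add(-4224, 20)), -1)) = Mul(Add(Rational(7975, 38), -4524), Pow(Add(24756, -4204), -1)) = Mul(Rational(-163937, 38), Pow(20552, -1)) = Mul(Rational(-163937, 38), Rational(1, 20552)) = Rational(-163937, 780976)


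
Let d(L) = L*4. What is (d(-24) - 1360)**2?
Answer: 2119936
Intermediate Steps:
d(L) = 4*L
(d(-24) - 1360)**2 = (4*(-24) - 1360)**2 = (-96 - 1360)**2 = (-1456)**2 = 2119936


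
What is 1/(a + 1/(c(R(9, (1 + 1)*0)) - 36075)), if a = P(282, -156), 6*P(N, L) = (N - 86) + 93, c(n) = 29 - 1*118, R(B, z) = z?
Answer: 108492/5225695 ≈ 0.020761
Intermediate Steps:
c(n) = -89 (c(n) = 29 - 118 = -89)
P(N, L) = 7/6 + N/6 (P(N, L) = ((N - 86) + 93)/6 = ((-86 + N) + 93)/6 = (7 + N)/6 = 7/6 + N/6)
a = 289/6 (a = 7/6 + (⅙)*282 = 7/6 + 47 = 289/6 ≈ 48.167)
1/(a + 1/(c(R(9, (1 + 1)*0)) - 36075)) = 1/(289/6 + 1/(-89 - 36075)) = 1/(289/6 + 1/(-36164)) = 1/(289/6 - 1/36164) = 1/(5225695/108492) = 108492/5225695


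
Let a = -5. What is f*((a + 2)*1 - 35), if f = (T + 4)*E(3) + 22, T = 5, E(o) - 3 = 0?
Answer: -1862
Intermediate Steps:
E(o) = 3 (E(o) = 3 + 0 = 3)
f = 49 (f = (5 + 4)*3 + 22 = 9*3 + 22 = 27 + 22 = 49)
f*((a + 2)*1 - 35) = 49*((-5 + 2)*1 - 35) = 49*(-3*1 - 35) = 49*(-3 - 35) = 49*(-38) = -1862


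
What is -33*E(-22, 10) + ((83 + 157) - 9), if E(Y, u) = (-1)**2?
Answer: 198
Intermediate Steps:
E(Y, u) = 1
-33*E(-22, 10) + ((83 + 157) - 9) = -33*1 + ((83 + 157) - 9) = -33 + (240 - 9) = -33 + 231 = 198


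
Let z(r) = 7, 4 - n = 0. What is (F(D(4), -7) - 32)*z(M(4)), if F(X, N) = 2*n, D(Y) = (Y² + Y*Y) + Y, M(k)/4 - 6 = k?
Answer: -168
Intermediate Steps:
n = 4 (n = 4 - 1*0 = 4 + 0 = 4)
M(k) = 24 + 4*k
D(Y) = Y + 2*Y² (D(Y) = (Y² + Y²) + Y = 2*Y² + Y = Y + 2*Y²)
F(X, N) = 8 (F(X, N) = 2*4 = 8)
(F(D(4), -7) - 32)*z(M(4)) = (8 - 32)*7 = -24*7 = -168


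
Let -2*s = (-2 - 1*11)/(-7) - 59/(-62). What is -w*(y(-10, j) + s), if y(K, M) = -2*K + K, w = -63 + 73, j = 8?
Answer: -37305/434 ≈ -85.956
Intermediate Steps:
w = 10
y(K, M) = -K
s = -1219/868 (s = -((-2 - 1*11)/(-7) - 59/(-62))/2 = -((-2 - 11)*(-⅐) - 59*(-1/62))/2 = -(-13*(-⅐) + 59/62)/2 = -(13/7 + 59/62)/2 = -½*1219/434 = -1219/868 ≈ -1.4044)
-w*(y(-10, j) + s) = -10*(-1*(-10) - 1219/868) = -10*(10 - 1219/868) = -10*7461/868 = -1*37305/434 = -37305/434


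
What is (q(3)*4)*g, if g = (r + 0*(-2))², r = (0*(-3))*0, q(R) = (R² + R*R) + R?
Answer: 0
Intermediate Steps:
q(R) = R + 2*R² (q(R) = (R² + R²) + R = 2*R² + R = R + 2*R²)
r = 0 (r = 0*0 = 0)
g = 0 (g = (0 + 0*(-2))² = (0 + 0)² = 0² = 0)
(q(3)*4)*g = ((3*(1 + 2*3))*4)*0 = ((3*(1 + 6))*4)*0 = ((3*7)*4)*0 = (21*4)*0 = 84*0 = 0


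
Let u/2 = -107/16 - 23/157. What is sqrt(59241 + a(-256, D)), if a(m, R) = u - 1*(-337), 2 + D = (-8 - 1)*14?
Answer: sqrt(23491219514)/628 ≈ 244.06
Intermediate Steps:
D = -128 (D = -2 + (-8 - 1)*14 = -2 - 9*14 = -2 - 126 = -128)
u = -17167/1256 (u = 2*(-107/16 - 23/157) = 2*(-17167/2512) = -17167/1256 ≈ -13.668)
a(m, R) = 406105/1256 (a(m, R) = -17167/1256 - 1*(-337) = -17167/1256 + 337 = 406105/1256)
sqrt(59241 + a(-256, D)) = sqrt(59241 + 406105/1256) = sqrt(74812801/1256) = sqrt(23491219514)/628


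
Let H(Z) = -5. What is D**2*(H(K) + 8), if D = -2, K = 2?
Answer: 12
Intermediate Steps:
D**2*(H(K) + 8) = (-2)**2*(-5 + 8) = 4*3 = 12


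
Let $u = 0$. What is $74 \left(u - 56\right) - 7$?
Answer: $-4151$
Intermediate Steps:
$74 \left(u - 56\right) - 7 = 74 \left(0 - 56\right) - 7 = 74 \left(-56\right) - 7 = -4144 - 7 = -4151$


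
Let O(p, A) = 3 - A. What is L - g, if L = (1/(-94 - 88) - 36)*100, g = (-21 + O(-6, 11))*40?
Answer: -222090/91 ≈ -2440.6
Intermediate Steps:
g = -1160 (g = (-21 + (3 - 1*11))*40 = (-21 + (3 - 11))*40 = (-21 - 8)*40 = -29*40 = -1160)
L = -327650/91 (L = (1/(-182) - 36)*100 = (-1/182 - 36)*100 = -6553/182*100 = -327650/91 ≈ -3600.6)
L - g = -327650/91 - 1*(-1160) = -327650/91 + 1160 = -222090/91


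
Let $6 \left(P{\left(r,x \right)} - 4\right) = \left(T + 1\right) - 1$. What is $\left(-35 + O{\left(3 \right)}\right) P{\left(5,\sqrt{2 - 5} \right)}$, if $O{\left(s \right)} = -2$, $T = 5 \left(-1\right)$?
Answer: $- \frac{703}{6} \approx -117.17$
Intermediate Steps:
$T = -5$
$P{\left(r,x \right)} = \frac{19}{6}$ ($P{\left(r,x \right)} = 4 + \frac{\left(-5 + 1\right) - 1}{6} = 4 + \frac{-4 - 1}{6} = 4 + \frac{1}{6} \left(-5\right) = 4 - \frac{5}{6} = \frac{19}{6}$)
$\left(-35 + O{\left(3 \right)}\right) P{\left(5,\sqrt{2 - 5} \right)} = \left(-35 - 2\right) \frac{19}{6} = \left(-37\right) \frac{19}{6} = - \frac{703}{6}$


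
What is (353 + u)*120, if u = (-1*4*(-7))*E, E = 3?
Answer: 52440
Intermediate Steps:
u = 84 (u = (-1*4*(-7))*3 = -4*(-7)*3 = 28*3 = 84)
(353 + u)*120 = (353 + 84)*120 = 437*120 = 52440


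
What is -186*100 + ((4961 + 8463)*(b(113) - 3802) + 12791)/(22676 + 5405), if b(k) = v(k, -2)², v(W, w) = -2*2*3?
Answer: -571398801/28081 ≈ -20348.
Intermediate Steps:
v(W, w) = -12 (v(W, w) = -4*3 = -12)
b(k) = 144 (b(k) = (-12)² = 144)
-186*100 + ((4961 + 8463)*(b(113) - 3802) + 12791)/(22676 + 5405) = -186*100 + ((4961 + 8463)*(144 - 3802) + 12791)/(22676 + 5405) = -18600 + (13424*(-3658) + 12791)/28081 = -18600 + (-49104992 + 12791)*(1/28081) = -18600 - 49092201*1/28081 = -18600 - 49092201/28081 = -571398801/28081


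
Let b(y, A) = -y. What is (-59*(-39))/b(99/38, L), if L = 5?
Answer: -29146/33 ≈ -883.21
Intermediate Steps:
(-59*(-39))/b(99/38, L) = (-59*(-39))/((-99/38)) = 2301/((-99/38)) = 2301/((-1*99/38)) = 2301/(-99/38) = 2301*(-38/99) = -29146/33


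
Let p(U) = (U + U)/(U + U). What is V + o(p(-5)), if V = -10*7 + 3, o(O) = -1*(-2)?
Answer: -65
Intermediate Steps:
p(U) = 1 (p(U) = (2*U)/((2*U)) = (2*U)*(1/(2*U)) = 1)
o(O) = 2
V = -67 (V = -70 + 3 = -67)
V + o(p(-5)) = -67 + 2 = -65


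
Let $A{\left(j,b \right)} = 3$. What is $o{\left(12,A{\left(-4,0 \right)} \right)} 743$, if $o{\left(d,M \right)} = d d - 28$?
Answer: $86188$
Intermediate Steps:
$o{\left(d,M \right)} = -28 + d^{2}$ ($o{\left(d,M \right)} = d^{2} - 28 = -28 + d^{2}$)
$o{\left(12,A{\left(-4,0 \right)} \right)} 743 = \left(-28 + 12^{2}\right) 743 = \left(-28 + 144\right) 743 = 116 \cdot 743 = 86188$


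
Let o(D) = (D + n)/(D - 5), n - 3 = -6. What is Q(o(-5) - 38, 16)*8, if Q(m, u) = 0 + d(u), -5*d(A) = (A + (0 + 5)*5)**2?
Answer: -13448/5 ≈ -2689.6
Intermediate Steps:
n = -3 (n = 3 - 6 = -3)
d(A) = -(25 + A)**2/5 (d(A) = -(A + (0 + 5)*5)**2/5 = -(A + 5*5)**2/5 = -(A + 25)**2/5 = -(25 + A)**2/5)
o(D) = (-3 + D)/(-5 + D) (o(D) = (D - 3)/(D - 5) = (-3 + D)/(-5 + D))
Q(m, u) = -(25 + u)**2/5 (Q(m, u) = 0 - (25 + u)**2/5 = -(25 + u)**2/5)
Q(o(-5) - 38, 16)*8 = -(25 + 16)**2/5*8 = -1/5*41**2*8 = -1/5*1681*8 = -1681/5*8 = -13448/5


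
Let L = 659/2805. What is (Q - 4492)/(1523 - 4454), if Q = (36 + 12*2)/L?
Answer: 2791928/1931529 ≈ 1.4454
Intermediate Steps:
L = 659/2805 (L = 659*(1/2805) = 659/2805 ≈ 0.23494)
Q = 168300/659 (Q = (36 + 12*2)/(659/2805) = (36 + 24)*(2805/659) = 60*(2805/659) = 168300/659 ≈ 255.39)
(Q - 4492)/(1523 - 4454) = (168300/659 - 4492)/(1523 - 4454) = -2791928/659/(-2931) = -2791928/659*(-1/2931) = 2791928/1931529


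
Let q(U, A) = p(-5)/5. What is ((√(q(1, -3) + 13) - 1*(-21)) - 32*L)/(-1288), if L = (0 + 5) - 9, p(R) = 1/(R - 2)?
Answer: -149/1288 - √15890/45080 ≈ -0.11848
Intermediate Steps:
p(R) = 1/(-2 + R)
q(U, A) = -1/35 (q(U, A) = 1/(-2 - 5*5) = (⅕)/(-7) = -⅐*⅕ = -1/35)
L = -4 (L = 5 - 9 = -4)
((√(q(1, -3) + 13) - 1*(-21)) - 32*L)/(-1288) = ((√(-1/35 + 13) - 1*(-21)) - 32*(-4))/(-1288) = ((√(454/35) + 21) + 128)*(-1/1288) = ((√15890/35 + 21) + 128)*(-1/1288) = ((21 + √15890/35) + 128)*(-1/1288) = (149 + √15890/35)*(-1/1288) = -149/1288 - √15890/45080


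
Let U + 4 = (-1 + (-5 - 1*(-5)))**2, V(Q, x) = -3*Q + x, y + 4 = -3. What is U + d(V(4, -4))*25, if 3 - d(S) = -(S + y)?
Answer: -503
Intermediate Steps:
y = -7 (y = -4 - 3 = -7)
V(Q, x) = x - 3*Q
d(S) = -4 + S (d(S) = 3 - (-1)*(S - 7) = 3 - (-1)*(-7 + S) = 3 - (7 - S) = 3 + (-7 + S) = -4 + S)
U = -3 (U = -4 + (-1 + (-5 - 1*(-5)))**2 = -4 + (-1 + (-5 + 5))**2 = -4 + (-1 + 0)**2 = -4 + (-1)**2 = -4 + 1 = -3)
U + d(V(4, -4))*25 = -3 + (-4 + (-4 - 3*4))*25 = -3 + (-4 + (-4 - 12))*25 = -3 + (-4 - 16)*25 = -3 - 20*25 = -3 - 500 = -503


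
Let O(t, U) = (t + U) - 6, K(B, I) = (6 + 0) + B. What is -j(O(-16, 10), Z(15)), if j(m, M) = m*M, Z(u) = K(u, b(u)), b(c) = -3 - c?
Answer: 252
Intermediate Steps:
K(B, I) = 6 + B
O(t, U) = -6 + U + t (O(t, U) = (U + t) - 6 = -6 + U + t)
Z(u) = 6 + u
j(m, M) = M*m
-j(O(-16, 10), Z(15)) = -(6 + 15)*(-6 + 10 - 16) = -21*(-12) = -1*(-252) = 252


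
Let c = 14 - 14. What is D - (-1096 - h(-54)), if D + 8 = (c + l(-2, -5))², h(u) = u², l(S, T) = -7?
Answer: 4053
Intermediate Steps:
c = 0
D = 41 (D = -8 + (0 - 7)² = -8 + (-7)² = -8 + 49 = 41)
D - (-1096 - h(-54)) = 41 - (-1096 - 1*(-54)²) = 41 - (-1096 - 1*2916) = 41 - (-1096 - 2916) = 41 - 1*(-4012) = 41 + 4012 = 4053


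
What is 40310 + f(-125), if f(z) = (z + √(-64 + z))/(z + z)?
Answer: 80621/2 - 3*I*√21/250 ≈ 40311.0 - 0.054991*I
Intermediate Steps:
f(z) = (z + √(-64 + z))/(2*z) (f(z) = (z + √(-64 + z))/((2*z)) = (z + √(-64 + z))*(1/(2*z)) = (z + √(-64 + z))/(2*z))
40310 + f(-125) = 40310 + (½)*(-125 + √(-64 - 125))/(-125) = 40310 + (½)*(-1/125)*(-125 + √(-189)) = 40310 + (½)*(-1/125)*(-125 + 3*I*√21) = 40310 + (½ - 3*I*√21/250) = 80621/2 - 3*I*√21/250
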